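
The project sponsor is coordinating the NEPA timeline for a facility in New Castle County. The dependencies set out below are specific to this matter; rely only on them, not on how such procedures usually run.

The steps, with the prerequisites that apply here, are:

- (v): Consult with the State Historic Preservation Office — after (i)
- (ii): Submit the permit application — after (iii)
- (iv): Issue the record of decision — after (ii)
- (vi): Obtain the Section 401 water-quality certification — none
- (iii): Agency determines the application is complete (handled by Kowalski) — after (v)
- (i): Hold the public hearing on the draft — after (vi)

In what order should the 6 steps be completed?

(vi) is the only step with nothing outstanding, so it goes first.
(i) needed (vi), now all done → (i).
(v) is the only step now ready → (v).
(iii) needed (v), now all done → (iii).
That leaves (ii) as the only ready step → (ii).
(iv) is the only step now ready → (iv).

(vi) (i) (v) (iii) (ii) (iv)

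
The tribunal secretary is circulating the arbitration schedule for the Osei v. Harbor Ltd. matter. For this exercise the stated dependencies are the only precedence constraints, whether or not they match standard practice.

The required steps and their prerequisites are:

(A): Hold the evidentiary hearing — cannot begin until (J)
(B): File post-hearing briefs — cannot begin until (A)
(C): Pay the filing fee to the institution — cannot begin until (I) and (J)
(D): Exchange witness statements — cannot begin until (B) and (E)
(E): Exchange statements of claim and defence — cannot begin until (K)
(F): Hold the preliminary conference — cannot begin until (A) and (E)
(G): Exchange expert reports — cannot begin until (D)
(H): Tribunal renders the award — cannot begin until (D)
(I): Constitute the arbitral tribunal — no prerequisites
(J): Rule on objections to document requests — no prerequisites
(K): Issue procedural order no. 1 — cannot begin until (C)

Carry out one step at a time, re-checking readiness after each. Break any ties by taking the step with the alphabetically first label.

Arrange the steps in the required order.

(I) → (J) → (A) → (B) → (C) → (K) → (E) → (D) → (F) → (G) → (H)

(I) and (J) have no prerequisites; (I) has the earlier label, so (I) is first.
(J) is the only step now ready → (J).
(A) and (C) are both available; (A) has the earlier label → (A).
(B) now also ready, so the ready set is {(B), (C)}; (B) has the earlier label → (B).
(C) needed (I) and (J), now all done → (C).
(K) needed (C), now all done → (K).
That leaves (E) as the only ready step → (E).
Now (D) and (F) have their prerequisites met. (D) has the earlier label, so (D) next.
(G) and (H) now also ready, so the ready set is {(F), (G), (H)}; (F) has the earlier label → (F).
(G) and (H) are both available; (G) has the earlier label → (G).
(H) needed (D), now all done → (H).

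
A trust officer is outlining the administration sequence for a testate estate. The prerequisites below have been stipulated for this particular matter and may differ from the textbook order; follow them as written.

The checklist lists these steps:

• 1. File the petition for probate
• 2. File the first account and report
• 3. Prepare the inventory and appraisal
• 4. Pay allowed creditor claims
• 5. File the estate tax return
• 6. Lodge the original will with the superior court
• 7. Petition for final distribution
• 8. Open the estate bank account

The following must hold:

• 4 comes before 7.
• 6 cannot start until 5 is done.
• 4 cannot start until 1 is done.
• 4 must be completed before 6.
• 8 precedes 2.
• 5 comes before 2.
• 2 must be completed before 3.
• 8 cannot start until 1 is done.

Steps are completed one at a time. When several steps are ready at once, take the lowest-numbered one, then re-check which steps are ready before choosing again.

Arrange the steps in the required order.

1 and 5 have no prerequisites; 1 has the earlier label, so 1 is first.
4 and 8 now also ready, so the ready set is {4, 5, 8}; 4 has the earlier label → 4.
5, 7 and 8 are all available; 5 has the earlier label → 5.
6 now also ready, so the ready set is {6, 7, 8}; 6 has the earlier label → 6.
Ready: 7 and 8. 7 has the earlier label → 7.
8 needed 1, now all done → 8.
That leaves 2 as the only ready step → 2.
3 needed 2, now all done → 3.

1, 4, 5, 6, 7, 8, 2, 3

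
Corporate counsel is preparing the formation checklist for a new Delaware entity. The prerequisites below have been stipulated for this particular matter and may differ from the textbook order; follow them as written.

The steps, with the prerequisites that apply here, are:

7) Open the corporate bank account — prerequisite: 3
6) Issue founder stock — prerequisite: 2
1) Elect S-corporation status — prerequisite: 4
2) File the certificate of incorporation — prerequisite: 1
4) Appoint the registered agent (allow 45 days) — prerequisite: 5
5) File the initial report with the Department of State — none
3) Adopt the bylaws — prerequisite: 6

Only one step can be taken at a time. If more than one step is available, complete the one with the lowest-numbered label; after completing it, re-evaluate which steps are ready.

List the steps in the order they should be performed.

Only 5 has no prerequisites, so it is first.
That leaves 4 as the only ready step → 4.
Next only 1 has its prerequisites met → 1.
That leaves 2 as the only ready step → 2.
Next only 6 has its prerequisites met → 6.
That leaves 3 as the only ready step → 3.
That leaves 7 as the only ready step → 7.

5, 4, 1, 2, 6, 3, 7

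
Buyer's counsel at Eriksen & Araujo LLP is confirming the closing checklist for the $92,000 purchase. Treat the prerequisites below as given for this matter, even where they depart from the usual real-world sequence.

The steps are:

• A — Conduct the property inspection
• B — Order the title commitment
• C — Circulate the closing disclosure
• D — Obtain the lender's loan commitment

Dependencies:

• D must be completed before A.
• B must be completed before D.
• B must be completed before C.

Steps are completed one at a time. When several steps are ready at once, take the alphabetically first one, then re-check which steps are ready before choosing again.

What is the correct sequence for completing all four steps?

B, C, D, A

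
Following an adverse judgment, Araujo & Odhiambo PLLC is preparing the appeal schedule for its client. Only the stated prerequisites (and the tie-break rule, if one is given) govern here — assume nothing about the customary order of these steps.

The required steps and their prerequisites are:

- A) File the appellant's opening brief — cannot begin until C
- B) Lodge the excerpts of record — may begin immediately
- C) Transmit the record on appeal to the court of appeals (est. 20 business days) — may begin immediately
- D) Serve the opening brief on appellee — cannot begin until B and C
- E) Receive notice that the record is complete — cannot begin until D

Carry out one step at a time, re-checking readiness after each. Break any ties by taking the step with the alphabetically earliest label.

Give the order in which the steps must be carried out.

B → C → A → D → E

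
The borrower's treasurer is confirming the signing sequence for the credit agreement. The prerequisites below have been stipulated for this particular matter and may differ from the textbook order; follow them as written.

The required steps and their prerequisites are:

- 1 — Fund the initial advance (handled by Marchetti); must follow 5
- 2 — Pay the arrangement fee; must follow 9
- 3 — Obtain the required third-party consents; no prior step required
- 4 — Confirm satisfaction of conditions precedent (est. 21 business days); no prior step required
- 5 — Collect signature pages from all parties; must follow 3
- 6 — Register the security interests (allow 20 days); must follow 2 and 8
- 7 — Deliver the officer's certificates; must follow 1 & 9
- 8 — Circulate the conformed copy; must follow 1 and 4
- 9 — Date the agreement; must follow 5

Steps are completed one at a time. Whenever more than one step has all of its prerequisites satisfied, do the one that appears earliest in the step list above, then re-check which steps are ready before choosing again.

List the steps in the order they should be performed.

Nothing is required for 3 and 4. 3 is listed earlier → 3 first.
Ready: 4 and 5. 4 is listed earlier → 4.
5 needed 3, now all done → 5.
Now 1 and 9 have their prerequisites met. 1 is listed earlier, so 1 next.
8 now also ready, so the ready set is {8, 9}; 8 is listed earlier → 8.
9 needed 5, now all done → 9.
Now 2 and 7 have their prerequisites met. 2 is listed earlier, so 2 next.
Ready: 6 and 7. 6 is listed earlier → 6.
That leaves 7 as the only ready step → 7.

3 4 5 1 8 9 2 6 7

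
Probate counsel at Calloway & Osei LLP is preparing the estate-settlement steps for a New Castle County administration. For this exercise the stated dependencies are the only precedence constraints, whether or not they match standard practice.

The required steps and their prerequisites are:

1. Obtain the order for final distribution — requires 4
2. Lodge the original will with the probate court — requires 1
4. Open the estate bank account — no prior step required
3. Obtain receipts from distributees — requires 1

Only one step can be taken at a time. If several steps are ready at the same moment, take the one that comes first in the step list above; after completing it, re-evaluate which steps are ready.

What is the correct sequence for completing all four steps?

4, 1, 2, 3

4 has no prerequisites → 4 first.
That leaves 1 as the only ready step → 1.
Ready: 2 and 3. 2 is listed earlier → 2.
That leaves 3 as the only ready step → 3.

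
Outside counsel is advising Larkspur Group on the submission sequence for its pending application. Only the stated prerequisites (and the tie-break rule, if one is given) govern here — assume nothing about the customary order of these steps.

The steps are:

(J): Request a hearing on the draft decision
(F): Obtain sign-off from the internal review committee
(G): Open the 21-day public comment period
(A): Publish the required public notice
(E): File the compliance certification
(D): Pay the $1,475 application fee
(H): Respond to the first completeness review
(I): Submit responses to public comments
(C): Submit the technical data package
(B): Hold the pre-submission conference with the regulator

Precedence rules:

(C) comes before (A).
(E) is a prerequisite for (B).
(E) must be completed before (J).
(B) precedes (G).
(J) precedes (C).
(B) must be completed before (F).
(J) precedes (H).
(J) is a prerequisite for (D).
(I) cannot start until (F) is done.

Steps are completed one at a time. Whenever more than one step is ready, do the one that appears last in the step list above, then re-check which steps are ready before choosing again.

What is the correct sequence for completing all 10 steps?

(E) has no prerequisites → (E) first.
(B) and (J) are both available; (B) is listed later → (B).
(G) and (F) now also ready, so the ready set is {(G), (F), (J)}; (G) is listed later → (G).
Now (F) and (J) have their prerequisites met. (F) is listed later, so (F) next.
(I) now also ready, so the ready set is {(I), (J)}; (I) is listed later → (I).
(J) needed (E), now all done → (J).
(C), (H) and (D) are all available; (C) is listed later → (C).
Now (H), (D) and (A) have their prerequisites met. (H) is listed later, so (H) next.
Now (D) and (A) have their prerequisites met. (D) is listed later, so (D) next.
Next only (A) has its prerequisites met → (A).

(E) (B) (G) (F) (I) (J) (C) (H) (D) (A)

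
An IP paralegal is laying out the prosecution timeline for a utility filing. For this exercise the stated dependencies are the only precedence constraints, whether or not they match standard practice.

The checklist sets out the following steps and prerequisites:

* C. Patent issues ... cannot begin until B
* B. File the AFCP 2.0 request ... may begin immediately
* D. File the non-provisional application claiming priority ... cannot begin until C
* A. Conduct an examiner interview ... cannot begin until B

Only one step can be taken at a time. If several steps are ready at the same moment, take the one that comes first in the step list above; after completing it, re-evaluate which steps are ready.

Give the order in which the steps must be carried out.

Only B has no prerequisites, so it is first.
Now C and A have their prerequisites met. C is listed earlier, so C next.
Now D and A have their prerequisites met. D is listed earlier, so D next.
That leaves A as the only ready step → A.

B, C, D, A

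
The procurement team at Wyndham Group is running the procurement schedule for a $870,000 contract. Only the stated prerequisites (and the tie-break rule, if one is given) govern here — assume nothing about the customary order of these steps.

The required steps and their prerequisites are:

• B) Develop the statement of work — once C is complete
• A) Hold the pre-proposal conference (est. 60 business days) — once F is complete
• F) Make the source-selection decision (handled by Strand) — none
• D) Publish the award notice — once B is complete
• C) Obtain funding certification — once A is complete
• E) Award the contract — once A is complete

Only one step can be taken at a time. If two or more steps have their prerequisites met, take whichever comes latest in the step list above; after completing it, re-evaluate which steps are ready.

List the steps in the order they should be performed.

F A E C B D

F is the only step with nothing outstanding, so it goes first.
That leaves A as the only ready step → A.
Ready: E and C. E is listed later → E.
C is the only step now ready → C.
Next only B has its prerequisites met → B.
D needed B, now all done → D.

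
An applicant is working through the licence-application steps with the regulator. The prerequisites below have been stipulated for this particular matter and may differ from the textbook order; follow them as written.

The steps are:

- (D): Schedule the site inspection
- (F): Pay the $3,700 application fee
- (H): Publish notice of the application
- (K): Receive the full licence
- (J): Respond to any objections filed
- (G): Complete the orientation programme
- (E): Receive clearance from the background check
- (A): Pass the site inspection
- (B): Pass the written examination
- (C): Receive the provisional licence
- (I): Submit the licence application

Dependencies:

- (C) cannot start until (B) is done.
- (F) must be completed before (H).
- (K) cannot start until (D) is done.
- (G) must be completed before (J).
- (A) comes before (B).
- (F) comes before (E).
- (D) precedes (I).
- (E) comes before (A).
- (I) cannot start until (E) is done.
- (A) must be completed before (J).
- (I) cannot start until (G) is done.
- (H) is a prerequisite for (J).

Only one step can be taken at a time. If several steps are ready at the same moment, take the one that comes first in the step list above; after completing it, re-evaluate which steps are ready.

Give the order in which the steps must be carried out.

(D) → (F) → (H) → (K) → (G) → (E) → (A) → (J) → (B) → (C) → (I)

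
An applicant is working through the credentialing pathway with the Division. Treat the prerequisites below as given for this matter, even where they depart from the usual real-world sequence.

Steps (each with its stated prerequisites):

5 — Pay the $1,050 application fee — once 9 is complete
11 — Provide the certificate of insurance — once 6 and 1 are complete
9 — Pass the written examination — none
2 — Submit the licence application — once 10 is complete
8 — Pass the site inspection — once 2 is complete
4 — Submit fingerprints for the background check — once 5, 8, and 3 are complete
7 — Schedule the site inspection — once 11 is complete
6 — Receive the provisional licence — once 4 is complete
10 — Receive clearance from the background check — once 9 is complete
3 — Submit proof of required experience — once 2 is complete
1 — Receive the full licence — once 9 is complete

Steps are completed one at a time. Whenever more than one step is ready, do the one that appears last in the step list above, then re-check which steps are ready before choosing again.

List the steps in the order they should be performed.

9 → 1 → 10 → 2 → 3 → 8 → 5 → 4 → 6 → 11 → 7

9 has no prerequisites → 9 first.
Ready: 1, 10 and 5. 1 is listed later → 1.
Ready: 10 and 5. 10 is listed later → 10.
2 now also ready, so the ready set is {2, 5}; 2 is listed later → 2.
3, 8 and 5 are all available; 3 is listed later → 3.
Now 8 and 5 have their prerequisites met. 8 is listed later, so 8 next.
5 is the only step now ready → 5.
4 needed 3, 8 and 5, now all done → 4.
6 is the only step now ready → 6.
That leaves 11 as the only ready step → 11.
7 needed 11, now all done → 7.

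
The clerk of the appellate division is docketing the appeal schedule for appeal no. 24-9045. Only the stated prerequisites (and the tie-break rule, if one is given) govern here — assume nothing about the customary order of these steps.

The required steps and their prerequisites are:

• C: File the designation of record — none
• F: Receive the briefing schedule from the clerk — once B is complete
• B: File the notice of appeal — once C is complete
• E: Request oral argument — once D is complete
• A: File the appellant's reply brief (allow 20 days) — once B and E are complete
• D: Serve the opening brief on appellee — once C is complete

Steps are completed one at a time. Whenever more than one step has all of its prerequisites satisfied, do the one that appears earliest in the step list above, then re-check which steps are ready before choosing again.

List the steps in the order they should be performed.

C is the only step with nothing outstanding, so it goes first.
Now B and D have their prerequisites met. B is listed earlier, so B next.
F now also ready, so the ready set is {F, D}; F is listed earlier → F.
Next only D has its prerequisites met → D.
E needed D, now all done → E.
That leaves A as the only ready step → A.

C → B → F → D → E → A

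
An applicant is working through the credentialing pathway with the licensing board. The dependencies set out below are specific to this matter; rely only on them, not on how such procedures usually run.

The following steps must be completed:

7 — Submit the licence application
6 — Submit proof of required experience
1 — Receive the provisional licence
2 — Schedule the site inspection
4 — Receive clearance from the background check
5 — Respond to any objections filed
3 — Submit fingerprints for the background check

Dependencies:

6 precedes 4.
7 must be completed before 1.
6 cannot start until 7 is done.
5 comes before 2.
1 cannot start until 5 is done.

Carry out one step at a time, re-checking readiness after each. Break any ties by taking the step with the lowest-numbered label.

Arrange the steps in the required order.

Nothing is required for 3, 5 and 7. 3 has the earlier label → 3 first.
Ready: 5 and 7. 5 has the earlier label → 5.
Now 2 and 7 have their prerequisites met. 2 has the earlier label, so 2 next.
That leaves 7 as the only ready step → 7.
Now 1 and 6 have their prerequisites met. 1 has the earlier label, so 1 next.
That leaves 6 as the only ready step → 6.
That leaves 4 as the only ready step → 4.

3, 5, 2, 7, 1, 6, 4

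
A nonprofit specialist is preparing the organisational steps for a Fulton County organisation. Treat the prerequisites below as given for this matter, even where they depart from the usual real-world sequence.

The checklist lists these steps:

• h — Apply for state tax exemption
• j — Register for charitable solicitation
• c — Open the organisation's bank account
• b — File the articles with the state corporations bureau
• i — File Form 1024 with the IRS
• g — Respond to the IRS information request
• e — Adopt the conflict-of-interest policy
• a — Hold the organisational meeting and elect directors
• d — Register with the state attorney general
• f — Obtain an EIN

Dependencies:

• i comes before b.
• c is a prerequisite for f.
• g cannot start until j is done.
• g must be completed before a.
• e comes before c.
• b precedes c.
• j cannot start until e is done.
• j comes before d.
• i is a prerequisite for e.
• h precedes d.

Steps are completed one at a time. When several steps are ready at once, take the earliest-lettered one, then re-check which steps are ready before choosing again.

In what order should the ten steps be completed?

Nothing is required for h and i. h has the earlier label → h first.
Next only i has its prerequisites met → i.
b and e are both available; b has the earlier label → b.
e is the only step now ready → e.
c and j are both available; c has the earlier label → c.
f and j are both available; f has the earlier label → f.
Next only j has its prerequisites met → j.
d and g are both available; d has the earlier label → d.
That leaves g as the only ready step → g.
a needed g, now all done → a.

h → i → b → e → c → f → j → d → g → a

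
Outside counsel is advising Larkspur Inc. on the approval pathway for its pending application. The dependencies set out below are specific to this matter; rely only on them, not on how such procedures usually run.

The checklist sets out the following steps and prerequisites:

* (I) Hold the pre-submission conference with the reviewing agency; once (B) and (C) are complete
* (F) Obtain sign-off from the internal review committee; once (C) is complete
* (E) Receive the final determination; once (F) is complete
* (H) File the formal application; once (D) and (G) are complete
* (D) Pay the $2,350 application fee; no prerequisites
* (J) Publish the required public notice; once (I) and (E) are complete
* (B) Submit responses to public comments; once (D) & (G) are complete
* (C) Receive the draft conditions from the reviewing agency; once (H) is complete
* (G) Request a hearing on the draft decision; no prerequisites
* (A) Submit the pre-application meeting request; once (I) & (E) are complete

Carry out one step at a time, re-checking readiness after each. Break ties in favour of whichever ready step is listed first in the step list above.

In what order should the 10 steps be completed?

(D) and (G) have no prerequisites; (D) is listed earlier, so (D) is first.
Next only (G) has its prerequisites met → (G).
(H) and (B) are both available; (H) is listed earlier → (H).
(C) now also ready, so the ready set is {(B), (C)}; (B) is listed earlier → (B).
That leaves (C) as the only ready step → (C).
Now (I) and (F) have their prerequisites met. (I) is listed earlier, so (I) next.
(F) needed (C), now all done → (F).
(E) is the only step now ready → (E).
(J) and (A) are both available; (J) is listed earlier → (J).
Next only (A) has its prerequisites met → (A).

(D), (G), (H), (B), (C), (I), (F), (E), (J), (A)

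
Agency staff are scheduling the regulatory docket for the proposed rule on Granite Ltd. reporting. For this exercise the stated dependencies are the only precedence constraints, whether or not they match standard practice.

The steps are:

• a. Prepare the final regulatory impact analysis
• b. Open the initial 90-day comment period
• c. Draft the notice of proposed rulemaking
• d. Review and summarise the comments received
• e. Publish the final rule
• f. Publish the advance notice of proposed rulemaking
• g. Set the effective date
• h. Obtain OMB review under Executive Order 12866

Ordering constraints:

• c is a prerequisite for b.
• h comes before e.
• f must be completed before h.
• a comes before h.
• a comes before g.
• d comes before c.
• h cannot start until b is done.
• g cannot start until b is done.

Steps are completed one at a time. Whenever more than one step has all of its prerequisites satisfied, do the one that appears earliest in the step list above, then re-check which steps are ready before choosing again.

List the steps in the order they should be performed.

a, d and f have no prerequisites; a is listed earlier, so a is first.
Now d and f have their prerequisites met. d is listed earlier, so d next.
c and f are both available; c is listed earlier → c.
Now b and f have their prerequisites met. b is listed earlier, so b next.
Ready: f and g. f is listed earlier → f.
h now also ready, so the ready set is {g, h}; g is listed earlier → g.
Next only h has its prerequisites met → h.
e is the only step now ready → e.

a, d, c, b, f, g, h, e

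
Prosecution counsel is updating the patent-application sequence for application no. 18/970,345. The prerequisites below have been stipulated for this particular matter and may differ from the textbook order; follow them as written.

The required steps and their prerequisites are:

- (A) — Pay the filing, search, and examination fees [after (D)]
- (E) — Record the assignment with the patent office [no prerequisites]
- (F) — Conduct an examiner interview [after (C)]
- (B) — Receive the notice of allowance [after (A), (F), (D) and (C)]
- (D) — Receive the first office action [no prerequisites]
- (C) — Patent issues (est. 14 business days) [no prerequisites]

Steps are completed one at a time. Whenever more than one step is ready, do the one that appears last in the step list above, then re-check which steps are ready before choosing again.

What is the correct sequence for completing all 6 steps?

(C) (D) (F) (E) (A) (B)

(C), (D) and (E) have no prerequisites; (C) is listed later, so (C) is first.
Ready: (D), (F) and (E). (D) is listed later → (D).
Now (F), (E) and (A) have their prerequisites met. (F) is listed later, so (F) next.
(E) and (A) are both available; (E) is listed later → (E).
That leaves (A) as the only ready step → (A).
That leaves (B) as the only ready step → (B).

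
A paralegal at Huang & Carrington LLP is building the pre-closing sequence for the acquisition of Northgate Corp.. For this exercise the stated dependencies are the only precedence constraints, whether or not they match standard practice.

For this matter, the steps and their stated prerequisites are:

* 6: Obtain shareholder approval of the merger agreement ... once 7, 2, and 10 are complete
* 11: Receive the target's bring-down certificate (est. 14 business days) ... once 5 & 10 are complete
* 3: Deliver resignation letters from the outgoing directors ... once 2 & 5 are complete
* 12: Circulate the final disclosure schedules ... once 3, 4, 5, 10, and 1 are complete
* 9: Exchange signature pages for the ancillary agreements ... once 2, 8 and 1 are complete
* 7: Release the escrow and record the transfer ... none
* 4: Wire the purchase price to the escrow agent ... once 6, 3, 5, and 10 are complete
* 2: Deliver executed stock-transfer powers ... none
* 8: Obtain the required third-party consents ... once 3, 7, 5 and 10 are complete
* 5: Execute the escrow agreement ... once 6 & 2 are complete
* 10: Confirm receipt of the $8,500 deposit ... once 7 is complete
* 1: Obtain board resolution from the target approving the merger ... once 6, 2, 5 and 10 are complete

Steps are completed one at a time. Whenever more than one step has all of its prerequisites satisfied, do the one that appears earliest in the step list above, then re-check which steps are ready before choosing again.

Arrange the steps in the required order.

7 → 2 → 10 → 6 → 5 → 11 → 3 → 4 → 8 → 1 → 12 → 9

7 and 2 have no prerequisites; 7 is listed earlier, so 7 is first.
10 now also ready, so the ready set is {2, 10}; 2 is listed earlier → 2.
10 needed 7, now all done → 10.
6 needed 7, 2 and 10, now all done → 6.
5 needed 6 and 2, now all done → 5.
Now 11, 3 and 1 have their prerequisites met. 11 is listed earlier, so 11 next.
Ready: 3 and 1. 3 is listed earlier → 3.
4 and 8 now also ready, so the ready set is {4, 8, 1}; 4 is listed earlier → 4.
8 and 1 are both available; 8 is listed earlier → 8.
That leaves 1 as the only ready step → 1.
Now 12 and 9 have their prerequisites met. 12 is listed earlier, so 12 next.
9 is the only step now ready → 9.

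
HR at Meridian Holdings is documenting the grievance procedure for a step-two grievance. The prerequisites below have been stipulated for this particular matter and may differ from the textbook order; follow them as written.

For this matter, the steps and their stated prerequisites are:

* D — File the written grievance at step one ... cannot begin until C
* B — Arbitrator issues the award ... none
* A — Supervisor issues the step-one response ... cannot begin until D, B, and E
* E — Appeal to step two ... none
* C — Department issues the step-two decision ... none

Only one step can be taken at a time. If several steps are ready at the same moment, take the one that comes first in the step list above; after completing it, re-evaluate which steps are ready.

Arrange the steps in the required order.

B → E → C → D → A

Nothing is required for B, E and C. B is listed earlier → B first.
Ready: E and C. E is listed earlier → E.
Next only C has its prerequisites met → C.
D needed C, now all done → D.
A needed D, B and E, now all done → A.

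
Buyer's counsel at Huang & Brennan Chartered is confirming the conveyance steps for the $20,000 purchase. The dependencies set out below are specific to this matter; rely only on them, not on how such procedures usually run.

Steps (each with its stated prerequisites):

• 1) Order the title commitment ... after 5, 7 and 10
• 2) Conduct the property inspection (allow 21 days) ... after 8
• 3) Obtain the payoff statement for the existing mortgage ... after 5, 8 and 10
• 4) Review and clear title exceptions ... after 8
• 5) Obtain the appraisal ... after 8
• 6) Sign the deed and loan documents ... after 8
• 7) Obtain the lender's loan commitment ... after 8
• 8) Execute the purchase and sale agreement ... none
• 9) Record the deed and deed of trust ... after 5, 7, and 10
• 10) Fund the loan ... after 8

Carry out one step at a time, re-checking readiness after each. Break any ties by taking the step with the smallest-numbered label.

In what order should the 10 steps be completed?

8 2 4 5 6 7 10 1 3 9

8 has no prerequisites → 8 first.
Ready: 2, 4, 5, 6, 7 and 10. 2 has the earlier label → 2.
Ready: 4, 5, 6, 7 and 10. 4 has the earlier label → 4.
5, 6, 7 and 10 are all available; 5 has the earlier label → 5.
Ready: 6, 7 and 10. 6 has the earlier label → 6.
7 and 10 are both available; 7 has the earlier label → 7.
10 needed 8, now all done → 10.
1, 3 and 9 are all available; 1 has the earlier label → 1.
Now 3 and 9 have their prerequisites met. 3 has the earlier label, so 3 next.
9 is the only step now ready → 9.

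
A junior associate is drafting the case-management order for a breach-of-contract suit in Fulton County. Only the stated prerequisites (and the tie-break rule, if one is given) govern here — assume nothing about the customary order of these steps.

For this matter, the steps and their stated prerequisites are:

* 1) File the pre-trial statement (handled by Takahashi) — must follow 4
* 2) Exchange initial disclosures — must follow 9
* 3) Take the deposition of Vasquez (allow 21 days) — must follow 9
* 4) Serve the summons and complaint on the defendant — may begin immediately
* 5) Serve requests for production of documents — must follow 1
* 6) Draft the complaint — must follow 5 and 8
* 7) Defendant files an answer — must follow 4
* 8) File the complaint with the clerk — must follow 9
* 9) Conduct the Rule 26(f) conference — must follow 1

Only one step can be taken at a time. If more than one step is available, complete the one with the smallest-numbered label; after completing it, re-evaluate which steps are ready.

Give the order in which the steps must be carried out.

4 → 1 → 5 → 7 → 9 → 2 → 3 → 8 → 6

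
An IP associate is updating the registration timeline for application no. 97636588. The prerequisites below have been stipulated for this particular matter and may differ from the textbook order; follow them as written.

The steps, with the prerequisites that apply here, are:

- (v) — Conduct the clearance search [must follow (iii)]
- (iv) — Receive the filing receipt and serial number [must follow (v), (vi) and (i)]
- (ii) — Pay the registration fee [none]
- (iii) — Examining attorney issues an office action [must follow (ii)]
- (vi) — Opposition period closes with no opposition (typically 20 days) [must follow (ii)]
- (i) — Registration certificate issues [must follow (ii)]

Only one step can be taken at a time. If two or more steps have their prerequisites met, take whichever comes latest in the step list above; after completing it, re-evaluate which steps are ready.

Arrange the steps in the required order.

(ii) → (i) → (vi) → (iii) → (v) → (iv)

(ii) has no prerequisites → (ii) first.
(i), (vi) and (iii) are all available; (i) is listed later → (i).
Now (vi) and (iii) have their prerequisites met. (vi) is listed later, so (vi) next.
Next only (iii) has its prerequisites met → (iii).
Next only (v) has its prerequisites met → (v).
(iv) needed (i), (vi) and (v), now all done → (iv).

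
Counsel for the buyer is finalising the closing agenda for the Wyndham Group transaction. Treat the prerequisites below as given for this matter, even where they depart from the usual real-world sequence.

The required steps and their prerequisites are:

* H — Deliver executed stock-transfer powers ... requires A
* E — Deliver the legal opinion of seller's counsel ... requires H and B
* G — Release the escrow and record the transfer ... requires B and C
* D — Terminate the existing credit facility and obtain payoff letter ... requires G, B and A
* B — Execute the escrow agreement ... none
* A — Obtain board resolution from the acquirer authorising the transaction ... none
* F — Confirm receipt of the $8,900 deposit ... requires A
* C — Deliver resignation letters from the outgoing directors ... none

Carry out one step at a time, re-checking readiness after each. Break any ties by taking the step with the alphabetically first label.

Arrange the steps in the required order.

A B C F G D H E

A, B and C have no prerequisites; A has the earlier label, so A is first.
Now B, C, F and H have their prerequisites met. B has the earlier label, so B next.
Now C, F and H have their prerequisites met. C has the earlier label, so C next.
G now also ready, so the ready set is {F, G, H}; F has the earlier label → F.
G and H are both available; G has the earlier label → G.
D now also ready, so the ready set is {D, H}; D has the earlier label → D.
H needed A, now all done → H.
E needed B and H, now all done → E.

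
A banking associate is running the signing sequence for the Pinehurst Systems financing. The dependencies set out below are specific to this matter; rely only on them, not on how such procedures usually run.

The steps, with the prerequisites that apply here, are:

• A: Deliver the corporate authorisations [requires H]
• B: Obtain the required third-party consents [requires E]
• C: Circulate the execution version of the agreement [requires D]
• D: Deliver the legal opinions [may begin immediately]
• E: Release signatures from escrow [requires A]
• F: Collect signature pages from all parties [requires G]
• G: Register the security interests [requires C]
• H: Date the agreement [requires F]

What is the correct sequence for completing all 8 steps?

D, C, G, F, H, A, E, B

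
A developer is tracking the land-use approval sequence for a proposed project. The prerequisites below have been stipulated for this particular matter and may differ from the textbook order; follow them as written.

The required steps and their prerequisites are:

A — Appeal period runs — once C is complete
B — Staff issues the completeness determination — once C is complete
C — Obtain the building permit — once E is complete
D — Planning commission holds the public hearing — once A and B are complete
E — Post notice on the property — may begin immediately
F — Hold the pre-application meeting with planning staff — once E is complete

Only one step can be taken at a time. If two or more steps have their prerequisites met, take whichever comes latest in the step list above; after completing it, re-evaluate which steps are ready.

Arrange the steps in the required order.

E F C B A D

E is the only step with nothing outstanding, so it goes first.
Now F and C have their prerequisites met. F is listed later, so F next.
Next only C has its prerequisites met → C.
Ready: B and A. B is listed later → B.
A is the only step now ready → A.
That leaves D as the only ready step → D.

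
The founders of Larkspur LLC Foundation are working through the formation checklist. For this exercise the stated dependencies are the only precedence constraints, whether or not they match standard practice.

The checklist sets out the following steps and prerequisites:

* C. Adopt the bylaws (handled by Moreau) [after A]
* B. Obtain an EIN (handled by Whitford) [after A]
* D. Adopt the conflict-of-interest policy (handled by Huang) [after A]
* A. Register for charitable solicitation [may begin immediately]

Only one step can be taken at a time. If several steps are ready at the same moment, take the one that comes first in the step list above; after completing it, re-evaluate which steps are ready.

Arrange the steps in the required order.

Only A has no prerequisites, so it is first.
Now C, B and D have their prerequisites met. C is listed earlier, so C next.
B and D are both available; B is listed earlier → B.
That leaves D as the only ready step → D.

A C B D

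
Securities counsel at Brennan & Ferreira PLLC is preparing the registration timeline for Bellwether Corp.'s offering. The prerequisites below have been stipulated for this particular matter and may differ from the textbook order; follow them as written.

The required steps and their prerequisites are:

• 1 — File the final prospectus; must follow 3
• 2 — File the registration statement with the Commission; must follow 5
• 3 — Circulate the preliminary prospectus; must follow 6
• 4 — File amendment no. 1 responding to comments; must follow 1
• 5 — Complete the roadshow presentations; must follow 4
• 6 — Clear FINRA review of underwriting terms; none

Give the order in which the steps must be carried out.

6, 3, 1, 4, 5, 2

Only 6 has no prerequisites, so it is first.
3 needed 6, now all done → 3.
1 needed 3, now all done → 1.
4 needed 1, now all done → 4.
5 needed 4, now all done → 5.
2 is the only step now ready → 2.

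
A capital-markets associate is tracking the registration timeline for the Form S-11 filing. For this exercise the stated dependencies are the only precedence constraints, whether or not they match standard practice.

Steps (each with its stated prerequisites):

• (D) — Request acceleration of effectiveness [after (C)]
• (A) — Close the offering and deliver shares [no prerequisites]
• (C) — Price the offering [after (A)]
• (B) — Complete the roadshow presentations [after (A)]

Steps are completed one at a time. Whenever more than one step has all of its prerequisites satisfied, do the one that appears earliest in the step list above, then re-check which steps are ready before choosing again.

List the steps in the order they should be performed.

(A) has no prerequisites → (A) first.
Now (C) and (B) have their prerequisites met. (C) is listed earlier, so (C) next.
(D) now also ready, so the ready set is {(D), (B)}; (D) is listed earlier → (D).
(B) needed (A), now all done → (B).

(A) → (C) → (D) → (B)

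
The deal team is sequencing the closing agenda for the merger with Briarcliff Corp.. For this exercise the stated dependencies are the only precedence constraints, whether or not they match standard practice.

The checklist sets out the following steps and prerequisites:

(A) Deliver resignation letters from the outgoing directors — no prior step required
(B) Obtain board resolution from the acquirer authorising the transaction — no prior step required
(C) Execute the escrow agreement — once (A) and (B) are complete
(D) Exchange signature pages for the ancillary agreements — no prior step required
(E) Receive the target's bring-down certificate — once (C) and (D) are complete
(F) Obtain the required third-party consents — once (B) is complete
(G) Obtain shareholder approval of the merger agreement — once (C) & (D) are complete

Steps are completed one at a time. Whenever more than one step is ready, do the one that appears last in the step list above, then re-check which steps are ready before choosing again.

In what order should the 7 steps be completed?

(D) → (B) → (F) → (A) → (C) → (G) → (E)

(D), (B) and (A) have no prerequisites; (D) is listed later, so (D) is first.
Ready: (B) and (A). (B) is listed later → (B).
(F) now also ready, so the ready set is {(F), (A)}; (F) is listed later → (F).
Next only (A) has its prerequisites met → (A).
(C) is the only step now ready → (C).
Ready: (G) and (E). (G) is listed later → (G).
Next only (E) has its prerequisites met → (E).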